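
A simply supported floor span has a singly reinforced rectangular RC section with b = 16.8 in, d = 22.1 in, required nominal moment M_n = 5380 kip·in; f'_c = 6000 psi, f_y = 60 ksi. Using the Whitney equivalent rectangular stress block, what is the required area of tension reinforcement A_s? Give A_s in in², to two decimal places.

A_s ≈ 4.36 in²

From M_n = 0.85 f'_c a b (d − a/2):
a = d − √(d² − 2M_n/(0.85 f'_c b)) = 22.1 − √(22.1² − 2 × 5380/(0.85 × 6 × 16.8)) = 3.052 in.
A_s = 0.85 f'_c a b / f_y = 0.85 × 6 × 3.052 × 16.8 / 60 = 4.358 in².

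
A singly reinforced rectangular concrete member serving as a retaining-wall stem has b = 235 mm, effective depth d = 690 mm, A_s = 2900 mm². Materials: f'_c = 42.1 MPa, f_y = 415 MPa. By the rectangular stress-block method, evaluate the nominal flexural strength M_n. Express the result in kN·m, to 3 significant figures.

T = A_s f_y = 2900 × 415 = 1203500 N = 1203.5 kN.
From C = T: a = T/(0.85 f'_c b) = 1203500/(0.85 × 42.1 × 235) = 143.11 mm.
M_n = T(d − a/2) = 1203.5 kN × (690 − 71.555) mm = 744.30 kN·m.

M_n ≈ 744 kN·m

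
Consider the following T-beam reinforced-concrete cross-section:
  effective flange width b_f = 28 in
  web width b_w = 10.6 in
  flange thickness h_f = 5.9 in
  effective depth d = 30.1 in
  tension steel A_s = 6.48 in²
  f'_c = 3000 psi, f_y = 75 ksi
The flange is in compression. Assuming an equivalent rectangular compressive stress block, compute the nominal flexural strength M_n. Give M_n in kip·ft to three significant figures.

M_n ≈ 1080 kip·ft

Tension: T = A_s f_y = 6.48 × 75 = 486 kips.
Try a within the flange: a = T/(0.85 f'_c b_f) = 486/(0.85 × 3 × 28) = 6.807 in.
a = 6.807 > h_f = 5.9 in: the block extends into the web. Split into flange-overhang and web parts.
C_f = 0.85 f'_c (b_f − b_w) h_f = 0.85 × 3 × (28 − 10.6) × 5.9 = 261.8 kips.
Remaining web compression depth: a_w = (T − C_f)/(0.85 f'_c b_w) = (486 − 261.8)/(0.85 × 3 × 10.6) = 8.294 in.
M_n = C_f(d − h_f/2) + (T − C_f)(d − a_w/2) = 261.8 × (30.1 − 2.95) + 224.2 × (30.1 − 4.147) = 7107.9 + 5818.7 = 12926.6 kip·in.
M_n = 12926.6/12 = 1077.22 kip·ft.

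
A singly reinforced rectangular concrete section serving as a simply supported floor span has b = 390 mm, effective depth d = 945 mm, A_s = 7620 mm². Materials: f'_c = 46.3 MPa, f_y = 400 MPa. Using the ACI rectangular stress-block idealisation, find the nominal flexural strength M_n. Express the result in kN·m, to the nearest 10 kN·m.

T = A_s f_y = 7620 × 400 = 3048000 N = 3048 kN.
From C = T: a = T/(0.85 f'_c b) = 3048000/(0.85 × 46.3 × 390) = 198.59 mm.
M_n = T(d − a/2) = 3048 kN × (945 − 99.295) mm = 2577.71 kN·m.

M_n ≈ 2580 kN·m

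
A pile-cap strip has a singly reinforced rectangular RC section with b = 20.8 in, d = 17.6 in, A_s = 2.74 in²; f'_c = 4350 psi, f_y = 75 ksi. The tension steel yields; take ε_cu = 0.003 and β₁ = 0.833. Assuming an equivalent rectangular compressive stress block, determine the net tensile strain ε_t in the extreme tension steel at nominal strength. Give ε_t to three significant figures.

ε_t ≈ 0.0135

a = A_s f_y/(0.85 f'_c b) = 2.672 in.
β₁ = 0.833, so c = a/β₁ = 2.672/0.833 = 3.208 in.
From the linear strain diagram with ε_cu = 0.003: ε_t = 0.003 (d − c)/c = 0.003 × (17.6 − 3.208)/3.208 = 0.0135.
Since ε_t ≥ 0.005, the section is tension-controlled.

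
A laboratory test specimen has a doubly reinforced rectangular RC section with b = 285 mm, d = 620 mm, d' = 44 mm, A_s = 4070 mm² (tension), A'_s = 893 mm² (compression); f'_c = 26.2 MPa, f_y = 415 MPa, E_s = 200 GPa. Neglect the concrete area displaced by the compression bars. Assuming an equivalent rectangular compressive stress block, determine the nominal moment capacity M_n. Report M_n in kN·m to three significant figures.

M_n ≈ 894 kN·m

Assume both tension and compression steel yield.
Net tension couple steel: A_s − A'_s = 3177 mm².
a = (A_s − A'_s) f_y / (0.85 f'_c b) = 1318455/(0.85 × 26.2 × 285) = 207.73 mm.
c = a/β₁ = 207.73/0.85 = 244.39 mm; ε'_s = 0.003(c − d')/c = 0.0025 ≥ f_y/E_s = 0.0021, so compression steel does yield.
M_n = (A_s − A'_s) f_y (d − a/2) + A'_s f_y (d − d') = [1318455 × (620 − 103.865) + 370595 × (620 − 44)] × 10⁻⁶ = 680.50 + 213.46 = 893.96 kN·m.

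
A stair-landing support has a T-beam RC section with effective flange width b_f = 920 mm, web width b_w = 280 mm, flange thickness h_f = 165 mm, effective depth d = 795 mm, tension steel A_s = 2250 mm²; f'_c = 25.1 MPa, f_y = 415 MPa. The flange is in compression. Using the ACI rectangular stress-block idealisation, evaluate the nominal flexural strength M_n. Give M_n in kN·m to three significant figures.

Tension: T = A_s f_y = 2250 × 415 = 933750 N.
Try a within the flange: a = T/(0.85 f'_c b_f) = 933750/(0.85 × 25.1 × 920) = 47.57 mm.
Since a = 47.57 ≤ h_f = 165 mm, the stress block lies entirely in the flange; analyse as a rectangular beam of width b_f.
M_n = T(d − a/2) = 933750 × (795 − 23.785) = 720.12 × 10⁶ N·mm.
M_n = 720.12 kN·m.

M_n ≈ 720 kN·m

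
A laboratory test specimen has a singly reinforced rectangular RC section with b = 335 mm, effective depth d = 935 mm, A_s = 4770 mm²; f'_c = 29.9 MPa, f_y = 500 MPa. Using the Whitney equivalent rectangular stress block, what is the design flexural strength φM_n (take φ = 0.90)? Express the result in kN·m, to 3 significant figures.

T = A_s f_y = 4770 × 500 = 2385000 N = 2385 kN.
From C = T: a = T/(0.85 f'_c b) = 2385000/(0.85 × 29.9 × 335) = 280.13 mm.
M_n = T(d − a/2) = 2385 kN × (935 − 140.065) mm = 1895.92 kN·m.
φM_n = 0.90 × 1895.92 = 1706.33 kN·m.

φM_n ≈ 1710 kN·m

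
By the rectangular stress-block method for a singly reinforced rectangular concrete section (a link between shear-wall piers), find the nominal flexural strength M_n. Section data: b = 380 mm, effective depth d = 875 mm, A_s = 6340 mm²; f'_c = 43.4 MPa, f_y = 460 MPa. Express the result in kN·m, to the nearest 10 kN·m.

T = A_s f_y = 6340 × 460 = 2916400 N = 2916.4 kN.
From C = T: a = T/(0.85 f'_c b) = 2916400/(0.85 × 43.4 × 380) = 208.04 mm.
M_n = T(d − a/2) = 2916.4 kN × (875 − 104.02) mm = 2248.49 kN·m.

M_n ≈ 2250 kN·m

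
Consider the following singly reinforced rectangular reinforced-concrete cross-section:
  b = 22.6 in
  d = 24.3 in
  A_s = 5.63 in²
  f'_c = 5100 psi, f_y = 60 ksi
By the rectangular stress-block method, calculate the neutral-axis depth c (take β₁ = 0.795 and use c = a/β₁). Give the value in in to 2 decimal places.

c ≈ 4.34 in

T = A_s f_y = 5.63 × 60 = 337.8 kips.
a = T/(0.85 f'_c b) = 337.8/(0.85 × 5.1 × 22.6) = 3.4480 in.
With β₁ = 0.795, c = a/β₁ = 3.4480/0.795 = 4.34 in.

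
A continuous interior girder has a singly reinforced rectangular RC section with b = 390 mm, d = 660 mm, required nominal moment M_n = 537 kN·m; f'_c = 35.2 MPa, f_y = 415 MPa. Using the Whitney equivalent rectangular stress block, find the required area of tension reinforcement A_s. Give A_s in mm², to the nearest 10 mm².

A_s ≈ 2080 mm²

With M_n = 0.85 f'_c a b (d − a/2), solve the quadratic for a:
a = d − √(d² − 2M_n/(0.85 f'_c b)) = 660 − √(660² − 2 × 537×10⁶/(0.85 × 35.2 × 390)) = 73.86 mm.
A_s = 0.85 f'_c a b / f_y = 0.85 × 35.2 × 73.86 × 390 / 415 = 2076.8 mm².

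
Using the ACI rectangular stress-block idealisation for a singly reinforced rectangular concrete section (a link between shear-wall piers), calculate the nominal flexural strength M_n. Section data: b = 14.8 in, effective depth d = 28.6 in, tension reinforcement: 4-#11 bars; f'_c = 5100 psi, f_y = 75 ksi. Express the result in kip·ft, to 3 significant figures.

A_s = 4 × 1.56 = 6.24 in².
T = A_s f_y = 6.24 × 75 = 468 kips.
a = T/(0.85 f'_c b) = 468/(0.85 × 5.1 × 14.8) = 7.294 in.
M_n = T(d − a/2) = 468 × (28.6 − 3.647) = 11678.0 kip·in = 11678.0/12 = 973.17 kip·ft.

M_n ≈ 973 kip·ft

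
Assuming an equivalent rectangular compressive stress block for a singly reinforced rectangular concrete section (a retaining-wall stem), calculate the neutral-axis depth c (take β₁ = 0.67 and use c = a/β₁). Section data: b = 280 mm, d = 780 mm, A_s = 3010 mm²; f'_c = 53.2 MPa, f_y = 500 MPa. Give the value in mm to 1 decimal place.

T = A_s f_y = 3010 × 500 = 1505000 N = 1505 kN.
Setting C = 0.85 f'_c a b equal to T: a = 1505000/(0.85 × 53.2 × 280) = 118.863 mm.
With β₁ = 0.67, c = a/β₁ = 118.863/0.67 = 177.4 mm.

c ≈ 177.4 mm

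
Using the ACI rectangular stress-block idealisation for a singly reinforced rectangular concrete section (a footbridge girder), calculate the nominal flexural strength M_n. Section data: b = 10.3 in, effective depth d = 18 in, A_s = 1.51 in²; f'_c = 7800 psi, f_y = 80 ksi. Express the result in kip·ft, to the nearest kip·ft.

M_n ≈ 172 kip·ft

T = A_s f_y = 1.51 × 80 = 120.8 kips.
a = T/(0.85 f'_c b) = 120.8/(0.85 × 7.8 × 10.3) = 1.769 in.
M_n = T(d − a/2) = 120.8 × (18 − 0.8845) = 2067.6 kip·in = 2067.6/12 = 172.30 kip·ft.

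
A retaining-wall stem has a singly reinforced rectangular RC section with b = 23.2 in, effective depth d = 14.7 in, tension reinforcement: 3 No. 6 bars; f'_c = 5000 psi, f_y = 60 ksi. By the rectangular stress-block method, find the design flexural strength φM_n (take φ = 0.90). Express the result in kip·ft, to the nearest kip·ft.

φM_n ≈ 85 kip·ft

A_s = 3 × 0.44 = 1.32 in².
T = A_s f_y = 1.32 × 60 = 79.2 kips.
a = T/(0.85 f'_c b) = 79.2/(0.85 × 5 × 23.2) = 0.803 in.
M_n = T(d − a/2) = 79.2 × (14.7 − 0.4015) = 1132.4 kip·in = 1132.4/12 = 94.37 kip·ft.
φM_n = 0.90 × 94.37 = 84.93 kip·ft.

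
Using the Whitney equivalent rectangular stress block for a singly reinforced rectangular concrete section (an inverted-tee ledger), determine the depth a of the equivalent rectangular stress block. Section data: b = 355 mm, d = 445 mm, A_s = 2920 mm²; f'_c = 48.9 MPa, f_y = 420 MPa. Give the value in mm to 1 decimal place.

a ≈ 83.1 mm

T = A_s f_y = 2920 × 420 = 1226400 N = 1226.4 kN.
Setting C = 0.85 f'_c a b equal to T: a = 1226400/(0.85 × 48.9 × 355) = 83.1 mm.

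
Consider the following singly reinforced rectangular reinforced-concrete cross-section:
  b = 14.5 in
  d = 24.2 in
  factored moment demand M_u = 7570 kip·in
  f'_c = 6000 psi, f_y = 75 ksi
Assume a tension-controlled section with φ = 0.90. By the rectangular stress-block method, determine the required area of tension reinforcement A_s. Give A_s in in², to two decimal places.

A_s ≈ 5.20 in²

M_n = M_u/φ = 7570/0.90 = 8411.11 kip·in.
From M_n = 0.85 f'_c a b (d − a/2):
a = d − √(d² − 2M_n/(0.85 f'_c b)) = 24.2 − √(24.2² − 2 × 8411.11/(0.85 × 6 × 14.5)) = 5.275 in.
A_s = 0.85 f'_c a b / f_y = 0.85 × 6 × 5.275 × 14.5 / 75 = 5.201 in².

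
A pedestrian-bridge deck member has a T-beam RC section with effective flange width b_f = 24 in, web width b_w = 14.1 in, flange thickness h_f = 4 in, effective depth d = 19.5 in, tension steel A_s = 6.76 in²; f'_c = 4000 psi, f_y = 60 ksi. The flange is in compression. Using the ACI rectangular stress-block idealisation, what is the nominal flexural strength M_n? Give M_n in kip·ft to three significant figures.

Tension: T = A_s f_y = 6.76 × 60 = 405.6 kips.
Try a within the flange: a = T/(0.85 f'_c b_f) = 405.6/(0.85 × 4 × 24) = 4.971 in.
a = 4.971 > h_f = 4 in: the block extends into the web. Split into flange-overhang and web parts.
C_f = 0.85 f'_c (b_f − b_w) h_f = 0.85 × 4 × (24 − 14.1) × 4 = 134.6 kips.
Remaining web compression depth: a_w = (T − C_f)/(0.85 f'_c b_w) = (405.6 − 134.6)/(0.85 × 4 × 14.1) = 5.653 in.
M_n = C_f(d − h_f/2) + (T − C_f)(d − a_w/2) = 134.6 × (19.5 − 2) + 271 × (19.5 − 2.8265) = 2355.5 + 4518.5 = 6874.0 kip·in.
M_n = 6874.0/12 = 572.83 kip·ft.

M_n ≈ 573 kip·ft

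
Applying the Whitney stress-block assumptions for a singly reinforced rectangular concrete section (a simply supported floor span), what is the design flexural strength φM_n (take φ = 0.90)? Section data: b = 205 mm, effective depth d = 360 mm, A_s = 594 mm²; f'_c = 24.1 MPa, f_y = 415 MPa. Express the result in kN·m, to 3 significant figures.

φM_n ≈ 73.4 kN·m

T = A_s f_y = 594 × 415 = 246510 N = 246.51 kN.
From C = T: a = T/(0.85 f'_c b) = 246510/(0.85 × 24.1 × 205) = 58.70 mm.
M_n = T(d − a/2) = 246.51 kN × (360 − 29.35) mm = 81.51 kN·m.
φM_n = 0.90 × 81.51 = 73.36 kN·m.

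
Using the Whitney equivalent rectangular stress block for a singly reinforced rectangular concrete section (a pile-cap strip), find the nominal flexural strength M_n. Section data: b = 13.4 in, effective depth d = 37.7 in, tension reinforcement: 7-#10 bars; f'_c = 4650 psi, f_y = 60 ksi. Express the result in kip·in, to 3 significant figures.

M_n ≈ 17400 kip·in

A_s = 7 × 1.27 = 8.89 in².
T = A_s f_y = 8.89 × 60 = 533.4 kips.
a = T/(0.85 f'_c b) = 533.4/(0.85 × 4.65 × 13.4) = 10.071 in.
M_n = T(d − a/2) = 533.4 × (37.7 − 5.0355) = 17423.2 kip·in.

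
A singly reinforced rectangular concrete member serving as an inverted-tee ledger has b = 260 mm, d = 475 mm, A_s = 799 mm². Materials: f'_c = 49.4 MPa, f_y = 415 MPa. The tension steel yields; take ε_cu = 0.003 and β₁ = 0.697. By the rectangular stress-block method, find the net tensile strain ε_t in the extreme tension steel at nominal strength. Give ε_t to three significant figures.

a = A_s f_y/(0.85 f'_c b) = 30.37 mm.
β₁ = 0.697, so c = a/β₁ = 30.37/0.697 = 43.57 mm.
From the linear strain diagram with ε_cu = 0.003: ε_t = 0.003 (d − c)/c = 0.003 × (475 − 43.57)/43.57 = 0.0297.
Since ε_t ≥ 0.005, the section is tension-controlled.

ε_t ≈ 0.0297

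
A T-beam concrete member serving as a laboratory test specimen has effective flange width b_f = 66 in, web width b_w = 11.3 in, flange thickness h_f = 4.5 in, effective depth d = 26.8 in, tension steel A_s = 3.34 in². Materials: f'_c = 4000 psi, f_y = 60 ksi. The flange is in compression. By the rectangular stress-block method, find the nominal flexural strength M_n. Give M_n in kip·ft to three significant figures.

M_n ≈ 440 kip·ft

Tension: T = A_s f_y = 3.34 × 60 = 200.4 kips.
Try a within the flange: a = T/(0.85 f'_c b_f) = 200.4/(0.85 × 4 × 66) = 0.893 in.
Since a = 0.893 ≤ h_f = 4.5 in, the stress block lies entirely in the flange; analyse as a rectangular beam of width b_f.
M_n = T(d − a/2) = 200.4 × (26.8 − 0.4465) = 5281.2 kip·in.
M_n = 5281.2/12 = 440.10 kip·ft.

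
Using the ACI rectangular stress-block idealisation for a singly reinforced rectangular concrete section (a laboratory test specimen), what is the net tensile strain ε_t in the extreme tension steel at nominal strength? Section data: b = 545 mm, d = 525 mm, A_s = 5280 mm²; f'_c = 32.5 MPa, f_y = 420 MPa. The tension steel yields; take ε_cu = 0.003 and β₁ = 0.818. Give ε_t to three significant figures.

ε_t ≈ 0.00575

a = A_s f_y/(0.85 f'_c b) = 147.29 mm.
β₁ = 0.818, so c = a/β₁ = 147.29/0.818 = 180.06 mm.
From the linear strain diagram with ε_cu = 0.003: ε_t = 0.003 (d − c)/c = 0.003 × (525 − 180.06)/180.06 = 0.00575.
Since ε_t ≥ 0.005, the section is tension-controlled.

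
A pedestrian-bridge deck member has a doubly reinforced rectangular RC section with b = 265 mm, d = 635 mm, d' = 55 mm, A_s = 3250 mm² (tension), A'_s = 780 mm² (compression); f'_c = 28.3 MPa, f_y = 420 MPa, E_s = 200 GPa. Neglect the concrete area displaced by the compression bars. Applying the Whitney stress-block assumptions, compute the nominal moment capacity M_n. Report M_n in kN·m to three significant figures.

Assume both tension and compression steel yield.
Net tension couple steel: A_s − A'_s = 2470 mm².
a = (A_s − A'_s) f_y / (0.85 f'_c b) = 1037400/(0.85 × 28.3 × 265) = 162.74 mm.
c = a/β₁ = 162.74/0.848 = 191.91 mm; ε'_s = 0.003(c − d')/c = 0.0021 ≥ f_y/E_s = 0.0021, so compression steel does yield.
M_n = (A_s − A'_s) f_y (d − a/2) + A'_s f_y (d − d') = [1037400 × (635 − 81.37) + 327600 × (635 − 55)] × 10⁻⁶ = 574.34 + 190.01 = 764.35 kN·m.

M_n ≈ 764 kN·m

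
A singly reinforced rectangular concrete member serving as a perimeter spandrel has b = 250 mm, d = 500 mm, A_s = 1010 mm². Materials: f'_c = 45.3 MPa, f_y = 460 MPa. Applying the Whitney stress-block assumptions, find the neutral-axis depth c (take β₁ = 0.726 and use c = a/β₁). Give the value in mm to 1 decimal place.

c ≈ 66.5 mm

T = A_s f_y = 1010 × 460 = 464600 N = 464.6 kN.
Setting C = 0.85 f'_c a b equal to T: a = 464600/(0.85 × 45.3 × 250) = 48.264 mm.
With β₁ = 0.726, c = a/β₁ = 48.264/0.726 = 66.5 mm.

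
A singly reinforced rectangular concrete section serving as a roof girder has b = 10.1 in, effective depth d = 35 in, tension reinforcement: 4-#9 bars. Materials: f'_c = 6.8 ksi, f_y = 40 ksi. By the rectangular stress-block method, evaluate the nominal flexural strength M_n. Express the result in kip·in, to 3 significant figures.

A_s = 4 × 1 = 4 in².
T = A_s f_y = 4 × 40 = 160 kips.
a = T/(0.85 f'_c b) = 160/(0.85 × 6.8 × 10.1) = 2.741 in.
M_n = T(d − a/2) = 160 × (35 − 1.3705) = 5380.7 kip·in.

M_n ≈ 5380 kip·in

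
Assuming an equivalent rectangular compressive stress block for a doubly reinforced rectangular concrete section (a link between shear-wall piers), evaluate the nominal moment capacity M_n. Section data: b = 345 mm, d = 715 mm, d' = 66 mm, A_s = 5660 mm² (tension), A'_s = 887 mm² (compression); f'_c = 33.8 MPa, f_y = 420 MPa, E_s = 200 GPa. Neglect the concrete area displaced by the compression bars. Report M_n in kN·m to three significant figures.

Assume both tension and compression steel yield.
Net tension couple steel: A_s − A'_s = 4773 mm².
a = (A_s − A'_s) f_y / (0.85 f'_c b) = 2004660/(0.85 × 33.8 × 345) = 202.25 mm.
c = a/β₁ = 202.25/0.809 = 250.00 mm; ε'_s = 0.003(c − d')/c = 0.0022 ≥ f_y/E_s = 0.0021, so compression steel does yield.
M_n = (A_s − A'_s) f_y (d − a/2) + A'_s f_y (d − d') = [2004660 × (715 − 101.125) + 372540 × (715 − 66)] × 10⁻⁶ = 1230.61 + 241.78 = 1472.39 kN·m.

M_n ≈ 1470 kN·m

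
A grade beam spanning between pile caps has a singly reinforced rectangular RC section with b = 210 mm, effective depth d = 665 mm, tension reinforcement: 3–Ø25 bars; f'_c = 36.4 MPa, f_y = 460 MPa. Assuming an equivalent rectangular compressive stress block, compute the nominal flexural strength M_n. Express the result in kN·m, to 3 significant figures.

M_n ≈ 415 kN·m

A_s = 3 × 491 = 1473 mm².
T = A_s f_y = 1473 × 460 = 677580 N = 677.58 kN.
From C = T: a = T/(0.85 f'_c b) = 677580/(0.85 × 36.4 × 210) = 104.28 mm.
M_n = T(d − a/2) = 677.58 kN × (665 − 52.14) mm = 415.26 kN·m.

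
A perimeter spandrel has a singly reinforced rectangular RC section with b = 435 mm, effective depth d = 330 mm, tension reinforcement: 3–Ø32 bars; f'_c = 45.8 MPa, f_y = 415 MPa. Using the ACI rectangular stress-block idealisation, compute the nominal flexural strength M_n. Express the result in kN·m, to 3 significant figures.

A_s = 3 × 804 = 2412 mm².
T = A_s f_y = 2412 × 415 = 1000980 N = 1000.98 kN.
From C = T: a = T/(0.85 f'_c b) = 1000980/(0.85 × 45.8 × 435) = 59.11 mm.
M_n = T(d − a/2) = 1000.98 kN × (330 − 29.555) mm = 300.74 kN·m.

M_n ≈ 301 kN·m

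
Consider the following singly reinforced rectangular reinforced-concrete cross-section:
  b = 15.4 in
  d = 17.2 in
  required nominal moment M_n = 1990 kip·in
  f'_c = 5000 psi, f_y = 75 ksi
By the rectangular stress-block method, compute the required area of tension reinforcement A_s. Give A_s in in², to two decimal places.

From M_n = 0.85 f'_c a b (d − a/2):
a = d − √(d² − 2M_n/(0.85 f'_c b)) = 17.2 − √(17.2² − 2 × 1990/(0.85 × 5 × 15.4)) = 1.869 in.
A_s = 0.85 f'_c a b / f_y = 0.85 × 5 × 1.869 × 15.4 / 75 = 1.631 in².

A_s ≈ 1.63 in²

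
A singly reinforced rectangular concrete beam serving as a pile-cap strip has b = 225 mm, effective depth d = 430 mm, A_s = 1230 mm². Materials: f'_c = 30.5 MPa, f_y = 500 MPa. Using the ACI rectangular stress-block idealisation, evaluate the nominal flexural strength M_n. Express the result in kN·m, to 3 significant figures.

M_n ≈ 232 kN·m

T = A_s f_y = 1230 × 500 = 615000 N = 615 kN.
From C = T: a = T/(0.85 f'_c b) = 615000/(0.85 × 30.5 × 225) = 105.43 mm.
M_n = T(d − a/2) = 615 kN × (430 − 52.715) mm = 232.03 kN·m.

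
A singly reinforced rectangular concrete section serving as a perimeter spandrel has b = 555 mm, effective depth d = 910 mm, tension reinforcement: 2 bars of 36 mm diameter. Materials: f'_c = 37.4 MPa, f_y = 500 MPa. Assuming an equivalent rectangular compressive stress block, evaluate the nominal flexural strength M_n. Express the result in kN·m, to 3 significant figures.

M_n ≈ 897 kN·m

A_s = 2 × 1018 = 2036 mm².
T = A_s f_y = 2036 × 500 = 1018000 N = 1018 kN.
From C = T: a = T/(0.85 f'_c b) = 1018000/(0.85 × 37.4 × 555) = 57.70 mm.
M_n = T(d − a/2) = 1018 kN × (910 − 28.85) mm = 897.01 kN·m.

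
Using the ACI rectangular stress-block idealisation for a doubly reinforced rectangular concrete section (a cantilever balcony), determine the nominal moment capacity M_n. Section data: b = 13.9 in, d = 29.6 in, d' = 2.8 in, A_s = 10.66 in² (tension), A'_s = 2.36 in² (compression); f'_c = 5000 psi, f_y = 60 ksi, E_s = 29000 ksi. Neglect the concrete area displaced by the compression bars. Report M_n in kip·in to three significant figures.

Assume both steels yield.
a = (A_s − A'_s) f_y/(0.85 f'_c b) = (10.66 − 2.36) × 60/(0.85 × 5 × 13.9) = 8.430 in.
c = a/β₁ = 8.430/0.8 = 10.538 in; ε'_s = 0.003(c − d')/c = 0.0022 ≥ ε_y = 0.0021, so the compression steel yields.
M_n = (A_s − A'_s) f_y (d − a/2) + A'_s f_y (d − d') = 498 × (29.6 − 4.215) + 141.6 × (29.6 − 2.8) = 12641.7 + 3794.9 = 16436.6 kip·in.

M_n ≈ 16400 kip·in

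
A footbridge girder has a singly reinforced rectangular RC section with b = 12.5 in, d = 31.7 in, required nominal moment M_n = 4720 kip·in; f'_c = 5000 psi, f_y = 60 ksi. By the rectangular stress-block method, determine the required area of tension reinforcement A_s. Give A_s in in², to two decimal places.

From M_n = 0.85 f'_c a b (d − a/2):
a = d − √(d² − 2M_n/(0.85 f'_c b)) = 31.7 − √(31.7² − 2 × 4720/(0.85 × 5 × 12.5)) = 2.939 in.
A_s = 0.85 f'_c a b / f_y = 0.85 × 5 × 2.939 × 12.5 / 60 = 2.602 in².

A_s ≈ 2.60 in²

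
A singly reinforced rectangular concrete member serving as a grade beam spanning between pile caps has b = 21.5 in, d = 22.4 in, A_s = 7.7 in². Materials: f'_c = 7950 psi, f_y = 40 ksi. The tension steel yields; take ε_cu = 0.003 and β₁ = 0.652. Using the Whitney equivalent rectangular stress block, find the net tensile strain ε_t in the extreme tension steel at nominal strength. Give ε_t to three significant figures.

ε_t ≈ 0.0177

a = A_s f_y/(0.85 f'_c b) = 2.120 in.
β₁ = 0.652, so c = a/β₁ = 2.120/0.652 = 3.252 in.
From the linear strain diagram with ε_cu = 0.003: ε_t = 0.003 (d − c)/c = 0.003 × (22.4 − 3.252)/3.252 = 0.0177.
Since ε_t ≥ 0.005, the section is tension-controlled.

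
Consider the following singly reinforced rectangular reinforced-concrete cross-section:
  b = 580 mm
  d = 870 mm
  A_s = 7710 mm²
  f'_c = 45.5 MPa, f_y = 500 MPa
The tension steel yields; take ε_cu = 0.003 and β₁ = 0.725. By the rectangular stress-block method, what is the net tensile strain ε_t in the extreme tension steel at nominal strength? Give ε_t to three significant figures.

a = A_s f_y/(0.85 f'_c b) = 171.86 mm.
β₁ = 0.725, so c = a/β₁ = 171.86/0.725 = 237.05 mm.
From the linear strain diagram with ε_cu = 0.003: ε_t = 0.003 (d − c)/c = 0.003 × (870 − 237.05)/237.05 = 0.00801.
Since ε_t ≥ 0.005, the section is tension-controlled.

ε_t ≈ 0.00801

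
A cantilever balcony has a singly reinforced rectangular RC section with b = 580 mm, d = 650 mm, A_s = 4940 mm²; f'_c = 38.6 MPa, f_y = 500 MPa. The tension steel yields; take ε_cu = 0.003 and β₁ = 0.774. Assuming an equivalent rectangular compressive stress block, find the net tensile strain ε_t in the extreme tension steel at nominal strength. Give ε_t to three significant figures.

a = A_s f_y/(0.85 f'_c b) = 129.80 mm.
β₁ = 0.774, so c = a/β₁ = 129.80/0.774 = 167.70 mm.
From the linear strain diagram with ε_cu = 0.003: ε_t = 0.003 (d − c)/c = 0.003 × (650 − 167.70)/167.70 = 0.00863.
Since ε_t ≥ 0.005, the section is tension-controlled.

ε_t ≈ 0.00863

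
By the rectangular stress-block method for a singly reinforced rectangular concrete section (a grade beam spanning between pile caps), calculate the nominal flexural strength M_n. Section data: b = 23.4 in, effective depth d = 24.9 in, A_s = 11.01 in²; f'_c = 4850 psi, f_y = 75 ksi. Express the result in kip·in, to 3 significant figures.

T = A_s f_y = 11.01 × 75 = 825.75 kips.
a = T/(0.85 f'_c b) = 825.75/(0.85 × 4.85 × 23.4) = 8.560 in.
M_n = T(d − a/2) = 825.75 × (24.9 − 4.28) = 17027.0 kip·in.

M_n ≈ 17000 kip·in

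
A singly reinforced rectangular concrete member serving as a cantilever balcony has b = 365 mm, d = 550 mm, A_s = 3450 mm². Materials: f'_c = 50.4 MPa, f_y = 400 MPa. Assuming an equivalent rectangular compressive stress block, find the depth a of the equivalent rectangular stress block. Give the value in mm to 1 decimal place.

a ≈ 88.3 mm

T = A_s f_y = 3450 × 400 = 1380000 N = 1380 kN.
Setting C = 0.85 f'_c a b equal to T: a = 1380000/(0.85 × 50.4 × 365) = 88.3 mm.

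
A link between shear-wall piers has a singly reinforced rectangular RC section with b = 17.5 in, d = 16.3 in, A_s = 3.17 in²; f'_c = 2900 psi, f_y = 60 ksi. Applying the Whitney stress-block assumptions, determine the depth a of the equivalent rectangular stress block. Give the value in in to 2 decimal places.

T = A_s f_y = 3.17 × 60 = 190.2 kips.
a = T/(0.85 f'_c b) = 190.2/(0.85 × 2.9 × 17.5) = 4.41 in.

a ≈ 4.41 in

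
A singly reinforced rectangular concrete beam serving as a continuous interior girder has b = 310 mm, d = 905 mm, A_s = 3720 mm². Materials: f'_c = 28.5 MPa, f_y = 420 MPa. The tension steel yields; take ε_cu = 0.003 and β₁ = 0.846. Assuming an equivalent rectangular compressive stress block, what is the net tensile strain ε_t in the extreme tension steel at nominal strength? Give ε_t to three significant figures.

a = A_s f_y/(0.85 f'_c b) = 208.05 mm.
β₁ = 0.846, so c = a/β₁ = 208.05/0.846 = 245.92 mm.
From the linear strain diagram with ε_cu = 0.003: ε_t = 0.003 (d − c)/c = 0.003 × (905 − 245.92)/245.92 = 0.00804.
Since ε_t ≥ 0.005, the section is tension-controlled.

ε_t ≈ 0.00804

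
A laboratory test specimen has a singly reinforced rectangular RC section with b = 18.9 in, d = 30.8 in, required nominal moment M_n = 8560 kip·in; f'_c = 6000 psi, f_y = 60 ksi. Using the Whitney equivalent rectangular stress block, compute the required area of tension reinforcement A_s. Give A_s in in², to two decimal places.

From M_n = 0.85 f'_c a b (d − a/2):
a = d − √(d² − 2M_n/(0.85 f'_c b)) = 30.8 − √(30.8² − 2 × 8560/(0.85 × 6 × 18.9)) = 3.033 in.
A_s = 0.85 f'_c a b / f_y = 0.85 × 6 × 3.033 × 18.9 / 60 = 4.873 in².

A_s ≈ 4.87 in²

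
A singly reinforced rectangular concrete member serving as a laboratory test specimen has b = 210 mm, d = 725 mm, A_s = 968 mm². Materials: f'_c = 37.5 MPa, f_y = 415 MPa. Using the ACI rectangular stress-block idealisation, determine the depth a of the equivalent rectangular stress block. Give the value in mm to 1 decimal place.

T = A_s f_y = 968 × 415 = 401720 N = 401.72 kN.
Setting C = 0.85 f'_c a b equal to T: a = 401720/(0.85 × 37.5 × 210) = 60.0 mm.

a ≈ 60.0 mm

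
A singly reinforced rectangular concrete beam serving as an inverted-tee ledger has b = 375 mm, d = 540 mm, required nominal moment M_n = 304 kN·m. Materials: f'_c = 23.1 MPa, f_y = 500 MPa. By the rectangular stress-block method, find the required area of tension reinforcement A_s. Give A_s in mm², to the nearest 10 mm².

With M_n = 0.85 f'_c a b (d − a/2), solve the quadratic for a:
a = d − √(d² − 2M_n/(0.85 f'_c b)) = 540 − √(540² − 2 × 304×10⁶/(0.85 × 23.1 × 375)) = 82.81 mm.
A_s = 0.85 f'_c a b / f_y = 0.85 × 23.1 × 82.81 × 375 / 500 = 1219.5 mm².

A_s ≈ 1220 mm²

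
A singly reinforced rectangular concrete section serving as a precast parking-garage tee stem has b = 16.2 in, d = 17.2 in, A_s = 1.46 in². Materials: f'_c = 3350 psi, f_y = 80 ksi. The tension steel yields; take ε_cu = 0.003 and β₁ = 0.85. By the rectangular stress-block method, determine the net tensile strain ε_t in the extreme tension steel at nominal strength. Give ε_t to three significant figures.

ε_t ≈ 0.0143

a = A_s f_y/(0.85 f'_c b) = 2.532 in.
β₁ = 0.85, so c = a/β₁ = 2.532/0.85 = 2.979 in.
From the linear strain diagram with ε_cu = 0.003: ε_t = 0.003 (d − c)/c = 0.003 × (17.2 − 2.979)/2.979 = 0.0143.
Since ε_t ≥ 0.005, the section is tension-controlled.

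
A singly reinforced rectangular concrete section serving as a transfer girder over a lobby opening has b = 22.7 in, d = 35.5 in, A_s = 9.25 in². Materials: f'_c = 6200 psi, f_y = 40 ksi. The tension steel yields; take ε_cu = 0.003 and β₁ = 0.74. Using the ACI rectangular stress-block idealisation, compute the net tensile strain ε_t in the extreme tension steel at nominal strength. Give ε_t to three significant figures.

a = A_s f_y/(0.85 f'_c b) = 3.093 in.
β₁ = 0.74, so c = a/β₁ = 3.093/0.74 = 4.180 in.
From the linear strain diagram with ε_cu = 0.003: ε_t = 0.003 (d − c)/c = 0.003 × (35.5 − 4.180)/4.180 = 0.0225.
Since ε_t ≥ 0.005, the section is tension-controlled.

ε_t ≈ 0.0225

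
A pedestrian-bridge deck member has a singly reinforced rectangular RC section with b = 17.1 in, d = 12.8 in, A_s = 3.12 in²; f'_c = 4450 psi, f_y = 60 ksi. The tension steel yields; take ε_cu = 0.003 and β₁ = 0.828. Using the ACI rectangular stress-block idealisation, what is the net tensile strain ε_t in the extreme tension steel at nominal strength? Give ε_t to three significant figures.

ε_t ≈ 0.00799

a = A_s f_y/(0.85 f'_c b) = 2.894 in.
β₁ = 0.828, so c = a/β₁ = 2.894/0.828 = 3.495 in.
From the linear strain diagram with ε_cu = 0.003: ε_t = 0.003 (d − c)/c = 0.003 × (12.8 − 3.495)/3.495 = 0.00799.
Since ε_t ≥ 0.005, the section is tension-controlled.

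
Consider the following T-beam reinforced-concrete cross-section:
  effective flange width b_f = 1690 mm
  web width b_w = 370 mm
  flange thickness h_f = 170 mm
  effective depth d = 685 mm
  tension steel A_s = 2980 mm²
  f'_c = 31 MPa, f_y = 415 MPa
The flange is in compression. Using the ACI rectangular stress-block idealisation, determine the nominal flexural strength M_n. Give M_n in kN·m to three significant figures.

Tension: T = A_s f_y = 2980 × 415 = 1236700 N.
Try a within the flange: a = T/(0.85 f'_c b_f) = 1236700/(0.85 × 31 × 1690) = 27.77 mm.
Since a = 27.77 ≤ h_f = 170 mm, the stress block lies entirely in the flange; analyse as a rectangular beam of width b_f.
M_n = T(d − a/2) = 1236700 × (685 − 13.885) = 829.97 × 10⁶ N·mm.
M_n = 829.97 kN·m.

M_n ≈ 830 kN·m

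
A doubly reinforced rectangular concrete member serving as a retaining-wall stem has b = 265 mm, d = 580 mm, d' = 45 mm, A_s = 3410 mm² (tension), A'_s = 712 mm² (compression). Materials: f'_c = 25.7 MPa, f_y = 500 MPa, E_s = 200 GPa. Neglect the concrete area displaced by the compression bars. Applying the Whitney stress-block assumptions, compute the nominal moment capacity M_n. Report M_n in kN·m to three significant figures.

Assume both tension and compression steel yield.
Net tension couple steel: A_s − A'_s = 2698 mm².
a = (A_s − A'_s) f_y / (0.85 f'_c b) = 1349000/(0.85 × 25.7 × 265) = 233.03 mm.
c = a/β₁ = 233.03/0.85 = 274.15 mm; ε'_s = 0.003(c − d')/c = 0.0025 ≥ f_y/E_s = 0.0025, so compression steel does yield.
M_n = (A_s − A'_s) f_y (d − a/2) + A'_s f_y (d − d') = [1349000 × (580 − 116.515) + 356000 × (580 − 45)] × 10⁻⁶ = 625.24 + 190.46 = 815.70 kN·m.

M_n ≈ 816 kN·m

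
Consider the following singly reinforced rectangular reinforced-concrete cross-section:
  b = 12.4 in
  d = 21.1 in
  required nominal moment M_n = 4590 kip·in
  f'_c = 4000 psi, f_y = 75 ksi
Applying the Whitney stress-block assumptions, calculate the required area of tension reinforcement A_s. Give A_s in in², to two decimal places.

From M_n = 0.85 f'_c a b (d − a/2):
a = d − √(d² − 2M_n/(0.85 f'_c b)) = 21.1 − √(21.1² − 2 × 4590/(0.85 × 4 × 12.4)) = 6.018 in.
A_s = 0.85 f'_c a b / f_y = 0.85 × 4 × 6.018 × 12.4 / 75 = 3.383 in².

A_s ≈ 3.38 in²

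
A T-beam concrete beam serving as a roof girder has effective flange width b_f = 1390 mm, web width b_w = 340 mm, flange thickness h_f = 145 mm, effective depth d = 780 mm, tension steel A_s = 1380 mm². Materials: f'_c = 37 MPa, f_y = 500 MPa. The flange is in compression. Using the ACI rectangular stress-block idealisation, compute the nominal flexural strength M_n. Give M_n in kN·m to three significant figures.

M_n ≈ 533 kN·m

Tension: T = A_s f_y = 1380 × 500 = 690000 N.
Try a within the flange: a = T/(0.85 f'_c b_f) = 690000/(0.85 × 37 × 1390) = 15.78 mm.
Since a = 15.78 ≤ h_f = 145 mm, the stress block lies entirely in the flange; analyse as a rectangular beam of width b_f.
M_n = T(d − a/2) = 690000 × (780 − 7.89) = 532.76 × 10⁶ N·mm.
M_n = 532.76 kN·m.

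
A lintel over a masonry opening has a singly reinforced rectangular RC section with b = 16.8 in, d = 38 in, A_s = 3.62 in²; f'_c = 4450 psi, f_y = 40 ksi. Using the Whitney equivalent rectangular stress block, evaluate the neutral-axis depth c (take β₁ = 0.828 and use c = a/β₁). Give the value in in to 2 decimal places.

T = A_s f_y = 3.62 × 40 = 144.8 kips.
a = T/(0.85 f'_c b) = 144.8/(0.85 × 4.45 × 16.8) = 2.2787 in.
With β₁ = 0.828, c = a/β₁ = 2.2787/0.828 = 2.75 in.

c ≈ 2.75 in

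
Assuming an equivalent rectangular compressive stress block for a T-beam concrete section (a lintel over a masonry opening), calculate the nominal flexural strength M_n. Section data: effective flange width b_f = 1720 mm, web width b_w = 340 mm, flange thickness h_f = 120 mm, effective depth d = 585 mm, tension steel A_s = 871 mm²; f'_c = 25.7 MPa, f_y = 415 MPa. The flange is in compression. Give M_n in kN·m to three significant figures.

M_n ≈ 210 kN·m

Tension: T = A_s f_y = 871 × 415 = 361465 N.
Try a within the flange: a = T/(0.85 f'_c b_f) = 361465/(0.85 × 25.7 × 1720) = 9.62 mm.
Since a = 9.62 ≤ h_f = 120 mm, the stress block lies entirely in the flange; analyse as a rectangular beam of width b_f.
M_n = T(d − a/2) = 361465 × (585 − 4.81) = 209.72 × 10⁶ N·mm.
M_n = 209.72 kN·m.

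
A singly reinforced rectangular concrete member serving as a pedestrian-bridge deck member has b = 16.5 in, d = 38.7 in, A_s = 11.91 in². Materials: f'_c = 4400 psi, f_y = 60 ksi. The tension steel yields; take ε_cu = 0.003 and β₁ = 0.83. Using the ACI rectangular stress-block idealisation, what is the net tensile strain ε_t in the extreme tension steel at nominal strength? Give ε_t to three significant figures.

a = A_s f_y/(0.85 f'_c b) = 11.580 in.
β₁ = 0.83, so c = a/β₁ = 11.580/0.83 = 13.952 in.
From the linear strain diagram with ε_cu = 0.003: ε_t = 0.003 (d − c)/c = 0.003 × (38.7 − 13.952)/13.952 = 0.00532.
Since ε_t ≥ 0.005, the section is tension-controlled.

ε_t ≈ 0.00532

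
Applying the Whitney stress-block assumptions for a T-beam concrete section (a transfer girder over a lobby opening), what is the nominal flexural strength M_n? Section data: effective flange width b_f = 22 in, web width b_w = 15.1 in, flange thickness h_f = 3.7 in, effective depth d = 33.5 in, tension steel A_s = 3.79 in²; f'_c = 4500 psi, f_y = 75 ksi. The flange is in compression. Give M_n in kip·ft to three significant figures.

Tension: T = A_s f_y = 3.79 × 75 = 284.25 kips.
Try a within the flange: a = T/(0.85 f'_c b_f) = 284.25/(0.85 × 4.5 × 22) = 3.378 in.
Since a = 3.378 ≤ h_f = 3.7 in, the stress block lies entirely in the flange; analyse as a rectangular beam of width b_f.
M_n = T(d − a/2) = 284.25 × (33.5 − 1.689) = 9042.3 kip·in.
M_n = 9042.3/12 = 753.53 kip·ft.

M_n ≈ 754 kip·ft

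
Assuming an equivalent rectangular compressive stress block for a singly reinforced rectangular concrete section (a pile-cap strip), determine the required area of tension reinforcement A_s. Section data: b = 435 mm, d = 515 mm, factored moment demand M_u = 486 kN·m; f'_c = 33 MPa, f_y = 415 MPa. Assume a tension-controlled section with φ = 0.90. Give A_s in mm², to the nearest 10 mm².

A_s ≈ 2780 mm²

M_n = M_u/φ = 486/0.90 = 540 kN·m.
With M_n = 0.85 f'_c a b (d − a/2), solve the quadratic for a:
a = d − √(d² − 2M_n/(0.85 f'_c b)) = 515 − √(515² − 2 × 540×10⁶/(0.85 × 33 × 435)) = 94.63 mm.
A_s = 0.85 f'_c a b / f_y = 0.85 × 33 × 94.63 × 435 / 415 = 2782.3 mm².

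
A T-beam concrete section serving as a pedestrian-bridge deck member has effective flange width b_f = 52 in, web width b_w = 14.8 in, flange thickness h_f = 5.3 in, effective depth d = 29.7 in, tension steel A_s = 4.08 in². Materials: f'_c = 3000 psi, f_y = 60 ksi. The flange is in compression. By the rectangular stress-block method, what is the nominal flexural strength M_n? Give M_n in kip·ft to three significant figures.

M_n ≈ 587 kip·ft

Tension: T = A_s f_y = 4.08 × 60 = 244.8 kips.
Try a within the flange: a = T/(0.85 f'_c b_f) = 244.8/(0.85 × 3 × 52) = 1.846 in.
Since a = 1.846 ≤ h_f = 5.3 in, the stress block lies entirely in the flange; analyse as a rectangular beam of width b_f.
M_n = T(d − a/2) = 244.8 × (29.7 − 0.923) = 7044.6 kip·in.
M_n = 7044.6/12 = 587.05 kip·ft.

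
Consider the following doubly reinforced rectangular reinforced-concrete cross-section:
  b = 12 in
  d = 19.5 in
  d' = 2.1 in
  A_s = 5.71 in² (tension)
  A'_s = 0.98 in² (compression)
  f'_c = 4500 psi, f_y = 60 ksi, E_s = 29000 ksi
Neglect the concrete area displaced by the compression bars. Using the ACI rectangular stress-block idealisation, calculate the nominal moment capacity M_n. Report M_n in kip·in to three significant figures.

Assume both steels yield.
a = (A_s − A'_s) f_y/(0.85 f'_c b) = (5.71 − 0.98) × 60/(0.85 × 4.5 × 12) = 6.183 in.
c = a/β₁ = 6.183/0.825 = 7.495 in; ε'_s = 0.003(c − d')/c = 0.0022 ≥ ε_y = 0.0021, so the compression steel yields.
M_n = (A_s − A'_s) f_y (d − a/2) + A'_s f_y (d − d') = 283.8 × (19.5 − 3.0915) + 58.8 × (19.5 − 2.1) = 4656.7 + 1023.1 = 5679.8 kip·in.

M_n ≈ 5680 kip·in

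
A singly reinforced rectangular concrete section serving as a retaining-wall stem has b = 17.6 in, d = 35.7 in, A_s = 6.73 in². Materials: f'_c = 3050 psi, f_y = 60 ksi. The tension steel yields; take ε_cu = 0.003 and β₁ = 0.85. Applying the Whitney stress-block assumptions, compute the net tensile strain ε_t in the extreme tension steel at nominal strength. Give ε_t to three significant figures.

ε_t ≈ 0.00729

a = A_s f_y/(0.85 f'_c b) = 8.850 in.
β₁ = 0.85, so c = a/β₁ = 8.850/0.85 = 10.412 in.
From the linear strain diagram with ε_cu = 0.003: ε_t = 0.003 (d − c)/c = 0.003 × (35.7 − 10.412)/10.412 = 0.00729.
Since ε_t ≥ 0.005, the section is tension-controlled.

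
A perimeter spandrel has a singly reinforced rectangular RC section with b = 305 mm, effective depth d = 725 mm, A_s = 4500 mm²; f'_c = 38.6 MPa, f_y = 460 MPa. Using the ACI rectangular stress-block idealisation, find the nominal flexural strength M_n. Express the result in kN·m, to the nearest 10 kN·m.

T = A_s f_y = 4500 × 460 = 2070000 N = 2070 kN.
From C = T: a = T/(0.85 f'_c b) = 2070000/(0.85 × 38.6 × 305) = 206.85 mm.
M_n = T(d − a/2) = 2070 kN × (725 − 103.425) mm = 1286.66 kN·m.

M_n ≈ 1290 kN·m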